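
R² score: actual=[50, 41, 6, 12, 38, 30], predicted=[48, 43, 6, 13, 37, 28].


ȳ = 29.5
SS_res = Σ(y-ŷ)² = 14
SS_tot = Σ(y-ȳ)² = 1483.5
R² = 1 - SS_res/SS_tot = 1 - 0.0094 = 0.9906

0.9906


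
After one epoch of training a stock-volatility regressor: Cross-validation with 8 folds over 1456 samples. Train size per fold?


Fold size = 1456/8 = 182
Training per fold = 1456 - 182 = 1274

1274


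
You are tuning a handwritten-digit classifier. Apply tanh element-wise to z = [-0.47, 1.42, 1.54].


tanh(-0.47) = -0.4382
tanh(1.42) = 0.8896
tanh(1.54) = 0.9121
result = [-0.4382, 0.8896, 0.9121]

[-0.4382, 0.8896, 0.9121]


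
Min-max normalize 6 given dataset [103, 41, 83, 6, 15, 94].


min=6, max=103
(6-6)/(103-6) = 0/97 = 0.0

0.0


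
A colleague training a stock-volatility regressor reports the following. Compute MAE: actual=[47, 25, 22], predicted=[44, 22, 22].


Absolute errors: |47-44|=3, |25-22|=3, |22-22|=0
Sum = 6
MAE = 6/3 = 2

2


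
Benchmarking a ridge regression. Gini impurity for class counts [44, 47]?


Probabilities: [44/91, 47/91] ≈ [0.4835, 0.5165]
Σpᵢ² = (1936 + 2209)/91² = 4145/8281
Gini = 1 - Σpᵢ² = 1 - 4145/8281 = 0.4995

0.4995


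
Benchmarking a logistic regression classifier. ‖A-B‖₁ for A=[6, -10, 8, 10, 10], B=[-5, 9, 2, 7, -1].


d = |6+ 5| + |-10-9| + |8-2| + |10-7| + |10+ 1|
  = 11 + 19 + 6 + 3 + 11
  = 50

50


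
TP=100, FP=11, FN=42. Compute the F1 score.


Precision = 100/111 = 0.9009
Recall = 100/142 = 0.7042
F1 = 2·P·R/(P+R) = 2·TP/(2·TP+FP+FN) = 200/(200+11+42) = 200/253 = 0.7905

0.7905


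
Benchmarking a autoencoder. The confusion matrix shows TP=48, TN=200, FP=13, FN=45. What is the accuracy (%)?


Accuracy = (TP+TN)/(TP+TN+FP+FN)
= (48+200)/(306)
= 248/306 = 81.05%

81.05%


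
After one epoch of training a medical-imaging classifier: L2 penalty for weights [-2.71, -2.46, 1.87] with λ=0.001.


‖w‖₂² = (-2.71)² + (-2.46)² + (1.87)²
     = 7.3441 + 6.0516 + 3.4969
     = 16.8926
λ·‖w‖₂² = 0.001·16.8926 = 0.016893

0.016893


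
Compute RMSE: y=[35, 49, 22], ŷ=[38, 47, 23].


MSE = 14/3 = 4.6667
RMSE = √(14/3) = 2.1602

2.1602


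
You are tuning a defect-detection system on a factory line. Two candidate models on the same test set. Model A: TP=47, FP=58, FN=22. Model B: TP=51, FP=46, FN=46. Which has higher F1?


Model A: P=47/105=0.4476, R=47/69=0.6812, F1=2PR/(P+R)=2TP/(2TP+FP+FN)=94/174=0.5402
Model B: P=51/97=0.5258, R=51/97=0.5258, F1=2PR/(P+R)=2TP/(2TP+FP+FN)=102/194=0.5258
0.5402 > 0.5258 → Model A

Model A


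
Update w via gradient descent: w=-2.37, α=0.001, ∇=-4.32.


w_new = w - α·∇
= -2.37 - 0.001·-4.32
= -2.37 + 0.00432
= -2.36568

-2.36568


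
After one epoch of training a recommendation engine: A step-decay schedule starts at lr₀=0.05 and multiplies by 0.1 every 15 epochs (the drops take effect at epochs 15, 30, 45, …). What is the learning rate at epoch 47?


n_drops = ⌊47/15⌋ = 3
lr = 0.05·0.1^3 = 0.05·0.001 = 0.00005

0.00005


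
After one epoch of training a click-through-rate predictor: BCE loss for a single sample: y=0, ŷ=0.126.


BCE = -[y·ln(p) + (1-y)·ln(1-p)]
= -0 - 1·ln(1-0.126)
= -ln(0.874) = 0.1347

0.1347


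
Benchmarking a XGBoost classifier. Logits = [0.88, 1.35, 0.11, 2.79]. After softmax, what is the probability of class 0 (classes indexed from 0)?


Exponentials: e^0.88=2.4109, e^1.35=3.8574, e^0.11=1.1163, e^2.79=16.281
Sum = 23.6656
Softmax = [0.1019, 0.163, 0.0472, 0.688]
p[0] = 2.4109/23.6656 = 0.1019

0.1019


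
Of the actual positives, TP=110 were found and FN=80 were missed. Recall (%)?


Recall = TP/(TP+FN)
= 110/(110+80)
= 110/190 = 57.89%

57.89%


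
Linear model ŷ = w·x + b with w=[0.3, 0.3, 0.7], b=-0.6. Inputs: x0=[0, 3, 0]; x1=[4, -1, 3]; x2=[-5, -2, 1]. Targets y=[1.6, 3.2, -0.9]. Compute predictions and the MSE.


ŷ0 = (0.3)·(0) + (0.3)·(3) + (0.7)·(0) - 0.6 = 0.3
ŷ1 = (0.3)·(4) + (0.3)·(-1) + (0.7)·(3) - 0.6 = 2.4
ŷ2 = (0.3)·(-5) + (0.3)·(-2) + (0.7)·(1) - 0.6 = -2.0
errors² = [1.69, 0.64, 1.21]
MSE = 3.5400/3 = 1.18

1.18


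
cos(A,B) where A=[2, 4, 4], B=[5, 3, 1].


A·B = 2·5 + 4·3 + 4·1 = 26
‖A‖ = √36 = 6, ‖B‖ = √35 = 5.9161
cos = 26/(√36·√35) = 26/√1260 = 0.7325

0.7325


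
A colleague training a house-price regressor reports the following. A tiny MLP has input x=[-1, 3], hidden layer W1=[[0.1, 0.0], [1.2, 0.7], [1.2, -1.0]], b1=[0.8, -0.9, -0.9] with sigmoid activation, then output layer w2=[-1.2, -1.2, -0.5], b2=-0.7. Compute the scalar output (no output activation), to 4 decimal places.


z1[0] = (0.1)·(-1) + (0.0)·(3) + 0.8 = 0.7
z1[1] = (1.2)·(-1) + (0.7)·(3) - 0.9 = 0.0
z1[2] = (1.2)·(-1) + (-1.0)·(3) - 0.9 = -5.1
h = sigmoid(z1) = [0.6682, 0.5, 0.0061]
output = (-1.2)·(0.6682) + (-1.2)·(0.5) + (-0.5)·(0.0061) - 0.7 = -2.1049

-2.1049


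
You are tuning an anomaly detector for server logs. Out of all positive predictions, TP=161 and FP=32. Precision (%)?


Precision = TP/(TP+FP)
= 161/(161+32)
= 161/193 = 83.42%

83.42%


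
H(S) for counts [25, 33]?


Probabilities: [25/58, 33/58] ≈ [0.431, 0.569]
H = -((25/58)·log₂(25/58) + (33/58)·log₂(33/58))
  = 0.9862 bits

0.9862 bits


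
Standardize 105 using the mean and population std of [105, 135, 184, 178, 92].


μ = 138.8, σ = 37.2204
z = (105 - 138.8)/37.2204 = -0.9081

-0.9081


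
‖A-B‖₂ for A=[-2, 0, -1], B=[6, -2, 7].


d = √((-2-6)² + (0+ 2)² + (-1-7)²)
  = √(64 + 4 + 64)
  = √132 = 11.4891

11.4891


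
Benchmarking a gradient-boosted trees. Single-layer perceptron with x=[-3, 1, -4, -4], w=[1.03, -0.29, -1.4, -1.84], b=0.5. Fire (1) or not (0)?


z = (-3)·(1.03) + (1)·(-0.29) + (-4)·(-1.4) + (-4)·(-1.84) + 0.5
  = 10.08
step(z) = 1 (z≥0)

1


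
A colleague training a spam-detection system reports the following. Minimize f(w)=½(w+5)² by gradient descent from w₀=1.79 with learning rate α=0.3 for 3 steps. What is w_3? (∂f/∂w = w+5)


step 1: grad = 1.79+5 = 6.79; w = 1.79 - 0.3·(6.79) = -0.247
step 2: grad = -0.247+5 = 4.753; w = -0.247 - 0.3·(4.753) = -1.6729
step 3: grad = -1.6729+5 = 3.3271; w = -1.6729 - 0.3·(3.3271) = -2.67103

-2.67103


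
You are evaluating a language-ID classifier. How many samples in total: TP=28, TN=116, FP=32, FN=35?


Total = TP + TN + FP + FN
= 28 + 116 + 32 + 35
= 211
(Predicted positive: 60, predicted negative: 151)

211


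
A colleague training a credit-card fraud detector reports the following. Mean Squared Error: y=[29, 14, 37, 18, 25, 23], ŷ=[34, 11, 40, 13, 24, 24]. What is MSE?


Squared errors: (29-34)²=25, (14-11)²=9, (37-40)²=9, (18-13)²=25, (25-24)²=1, (23-24)²=1
Sum = 70
MSE = 70/6 = 35/3

35/3


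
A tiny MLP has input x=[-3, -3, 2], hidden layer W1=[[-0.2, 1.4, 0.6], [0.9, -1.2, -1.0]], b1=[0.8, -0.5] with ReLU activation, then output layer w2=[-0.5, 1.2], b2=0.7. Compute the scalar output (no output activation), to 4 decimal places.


z1[0] = (-0.2)·(-3) + (1.4)·(-3) + (0.6)·(2) + 0.8 = -1.6
z1[1] = (0.9)·(-3) + (-1.2)·(-3) + (-1.0)·(2) - 0.5 = -1.6
h = ReLU(z1) = [0.0, 0.0]
output = (-0.5)·(0.0) + (1.2)·(0.0) + 0.7 = 0.7

0.7


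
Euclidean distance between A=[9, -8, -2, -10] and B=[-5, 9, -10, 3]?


d = √((9+ 5)² + (-8-9)² + (-2+ 10)² + (-10-3)²)
  = √(196 + 289 + 64 + 169)
  = √718 = 26.7955

26.7955


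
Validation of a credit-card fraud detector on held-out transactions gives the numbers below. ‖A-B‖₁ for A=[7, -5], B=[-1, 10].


d = |7+ 1| + |-5-10|
  = 8 + 15
  = 23

23


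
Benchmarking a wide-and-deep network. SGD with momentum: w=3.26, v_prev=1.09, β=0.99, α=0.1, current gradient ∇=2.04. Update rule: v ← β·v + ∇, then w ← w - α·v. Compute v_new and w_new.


v_new = 0.99·1.09 + 2.04 = 1.0791 + 2.04 = 3.1191
w_new = 3.26 - 0.1·3.1191 = 3.26 - 0.31191 = 2.94809

v_new=3.1191, w_new=2.94809


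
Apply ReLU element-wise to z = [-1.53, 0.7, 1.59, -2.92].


ReLU(-1.53) = max(0, -1.53) = 0.0
ReLU(0.7) = max(0, 0.7) = 0.7
ReLU(1.59) = max(0, 1.59) = 1.59
ReLU(-2.92) = max(0, -2.92) = 0.0
result = [0.0, 0.7, 1.59, 0.0]

[0.0, 0.7, 1.59, 0.0]


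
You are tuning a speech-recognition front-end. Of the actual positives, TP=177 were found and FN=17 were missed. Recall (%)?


Recall = TP/(TP+FN)
= 177/(177+17)
= 177/194 = 91.24%

91.24%


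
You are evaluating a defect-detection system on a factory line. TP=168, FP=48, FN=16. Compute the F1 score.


Precision = 168/216 = 0.7778
Recall = 168/184 = 0.913
F1 = 2·P·R/(P+R) = 2·TP/(2·TP+FP+FN) = 336/(336+48+16) = 336/400 = 0.84

0.84


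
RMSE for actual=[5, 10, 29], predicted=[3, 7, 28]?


MSE = 14/3 = 4.6667
RMSE = √(14/3) = 2.1602

2.1602


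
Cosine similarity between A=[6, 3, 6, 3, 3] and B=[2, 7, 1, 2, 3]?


A·B = 6·2 + 3·7 + 6·1 + 3·2 + 3·3 = 54
‖A‖ = √99 = 9.9499, ‖B‖ = √67 = 8.1854
cos = 54/(√99·√67) = 54/√6633 = 0.663

0.663


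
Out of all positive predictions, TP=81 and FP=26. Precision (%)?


Precision = TP/(TP+FP)
= 81/(81+26)
= 81/107 = 75.7%

75.7%


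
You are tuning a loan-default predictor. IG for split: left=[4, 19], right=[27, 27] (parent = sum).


Parent = [31, 46], H_parent = 0.9724
H_left = 0.6666 (n=23), H_right = 1 (n=54)
H_children = (23/77)·0.6666 + (54/77)·1 = 0.9004
IG = 0.9724 - 0.9004 = 0.072

0.072


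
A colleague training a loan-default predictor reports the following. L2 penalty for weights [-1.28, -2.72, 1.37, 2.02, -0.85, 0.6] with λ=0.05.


‖w‖₂² = (-1.28)² + (-2.72)² + (1.37)² + (2.02)² + (-0.85)² + (0.6)²
     = 1.6384 + 7.3984 + 1.8769 + 4.0804 + 0.7225 + 0.36
     = 16.0766
λ·‖w‖₂² = 0.05·16.0766 = 0.80383

0.80383


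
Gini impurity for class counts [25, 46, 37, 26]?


Probabilities: [25/134, 46/134, 37/134, 26/134] ≈ [0.1866, 0.3433, 0.2761, 0.194]
Σpᵢ² = (625 + 2116 + 1369 + 676)/134² = 4786/17956
Gini = 1 - Σpᵢ² = 1 - 4786/17956 = 0.7335

0.7335


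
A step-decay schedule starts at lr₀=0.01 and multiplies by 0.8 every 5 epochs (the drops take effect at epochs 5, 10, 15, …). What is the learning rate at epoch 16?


n_drops = ⌊16/5⌋ = 3
lr = 0.01·0.8^3 = 0.01·0.512 = 0.00512

0.00512


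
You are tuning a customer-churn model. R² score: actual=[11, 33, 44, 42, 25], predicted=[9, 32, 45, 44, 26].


ȳ = 31
SS_res = Σ(y-ŷ)² = 11
SS_tot = Σ(y-ȳ)² = 730
R² = 1 - SS_res/SS_tot = 1 - 0.0151 = 0.9849

0.9849


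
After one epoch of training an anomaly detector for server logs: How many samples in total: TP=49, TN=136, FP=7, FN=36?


Total = TP + TN + FP + FN
= 49 + 136 + 7 + 36
= 228
(Predicted positive: 56, predicted negative: 172)

228


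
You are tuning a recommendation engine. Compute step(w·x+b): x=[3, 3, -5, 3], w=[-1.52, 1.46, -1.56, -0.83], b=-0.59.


z = (3)·(-1.52) + (3)·(1.46) + (-5)·(-1.56) + (3)·(-0.83) - 0.59
  = 4.54
step(z) = 1 (z≥0)

1


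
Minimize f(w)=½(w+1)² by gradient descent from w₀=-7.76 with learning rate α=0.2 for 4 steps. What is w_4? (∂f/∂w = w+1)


step 1: grad = -7.76+1 = -6.76; w = -7.76 - 0.2·(-6.76) = -6.408
step 2: grad = -6.408+1 = -5.408; w = -6.408 - 0.2·(-5.408) = -5.3264
step 3: grad = -5.3264+1 = -4.3264; w = -5.3264 - 0.2·(-4.3264) = -4.46112
step 4: grad = -4.46112+1 = -3.46112; w = -4.46112 - 0.2·(-3.46112) = -3.768896

-3.768896


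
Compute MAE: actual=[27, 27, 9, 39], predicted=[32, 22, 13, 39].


Absolute errors: |27-32|=5, |27-22|=5, |9-13|=4, |39-39|=0
Sum = 14
MAE = 14/4 = 7/2

7/2


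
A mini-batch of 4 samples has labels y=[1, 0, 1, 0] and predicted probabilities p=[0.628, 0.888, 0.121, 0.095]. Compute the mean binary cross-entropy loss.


L[0] = -ln(0.628) = 0.4652
L[1] = -ln(1-0.888) = -ln(0.112) = 2.1893
L[2] = -ln(0.121) = 2.112
L[3] = -ln(1-0.095) = -ln(0.905) = 0.0998
mean = (0.4652 + 2.1893 + 2.112 + 0.0998)/4 = 1.2166

1.2166


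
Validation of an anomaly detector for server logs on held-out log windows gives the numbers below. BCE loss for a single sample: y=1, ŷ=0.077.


BCE = -[y·ln(p) + (1-y)·ln(1-p)]
= -1·ln(0.077) - 0
= -ln(0.077) = 2.5639

2.5639


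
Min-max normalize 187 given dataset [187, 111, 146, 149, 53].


min=53, max=187
(187-53)/(187-53) = 134/134 = 1.0

1.0


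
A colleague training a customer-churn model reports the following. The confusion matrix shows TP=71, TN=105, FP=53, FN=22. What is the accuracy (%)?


Accuracy = (TP+TN)/(TP+TN+FP+FN)
= (71+105)/(251)
= 176/251 = 70.12%

70.12%


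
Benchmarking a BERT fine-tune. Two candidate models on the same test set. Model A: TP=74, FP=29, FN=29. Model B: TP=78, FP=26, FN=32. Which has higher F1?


Model A: P=74/103=0.7184, R=74/103=0.7184, F1=2PR/(P+R)=2TP/(2TP+FP+FN)=148/206=0.7184
Model B: P=78/104=0.75, R=78/110=0.7091, F1=2PR/(P+R)=2TP/(2TP+FP+FN)=156/214=0.729
0.7184 < 0.729 → Model B

Model B


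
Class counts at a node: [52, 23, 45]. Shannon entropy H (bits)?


Probabilities: [52/120, 23/120, 45/120] ≈ [0.4333, 0.1917, 0.375]
H = -((52/120)·log₂(52/120) + (23/120)·log₂(23/120) + (45/120)·log₂(45/120))
  = 1.5102 bits

1.5102 bits


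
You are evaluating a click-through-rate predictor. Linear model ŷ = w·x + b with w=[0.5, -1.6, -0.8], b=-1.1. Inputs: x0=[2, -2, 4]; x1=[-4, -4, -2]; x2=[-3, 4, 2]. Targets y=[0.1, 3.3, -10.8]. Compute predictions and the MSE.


ŷ0 = (0.5)·(2) + (-1.6)·(-2) + (-0.8)·(4) - 1.1 = -0.1
ŷ1 = (0.5)·(-4) + (-1.6)·(-4) + (-0.8)·(-2) - 1.1 = 4.9
ŷ2 = (0.5)·(-3) + (-1.6)·(4) + (-0.8)·(2) - 1.1 = -10.6
errors² = [0.04, 2.56, 0.04]
MSE = 2.6400/3 = 0.88

0.88


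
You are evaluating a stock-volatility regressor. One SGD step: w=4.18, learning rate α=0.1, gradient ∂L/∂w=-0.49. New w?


w_new = w - α·∇
= 4.18 - 0.1·-0.49
= 4.18 + 0.049
= 4.229

4.229


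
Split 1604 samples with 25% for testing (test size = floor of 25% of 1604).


Test = ⌊1604·25/100⌋ = 401
Train = 1604 - 401 = 1203

Train: 1203, Test: 401


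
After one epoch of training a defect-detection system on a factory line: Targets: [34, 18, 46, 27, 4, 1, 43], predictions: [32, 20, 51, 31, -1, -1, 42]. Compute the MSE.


Squared errors: (34-32)²=4, (18-20)²=4, (46-51)²=25, (27-31)²=16, (4+ 1)²=25, (1+ 1)²=4, (43-42)²=1
Sum = 79
MSE = 79/7 = 79/7

79/7


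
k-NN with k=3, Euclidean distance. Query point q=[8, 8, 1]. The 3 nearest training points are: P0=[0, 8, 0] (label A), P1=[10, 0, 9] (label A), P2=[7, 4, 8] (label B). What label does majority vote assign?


d(q,P0) = 8.0623  (label A)
d(q,P1) = 11.4891  (label A)
d(q,P2) = 8.124  (label B)
Votes: A=2, B=1
Majority → A

A


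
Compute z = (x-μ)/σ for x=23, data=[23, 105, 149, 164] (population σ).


μ = 110.25, σ = 54.8424
z = (23 - 110.25)/54.8424 = -1.5909

-1.5909


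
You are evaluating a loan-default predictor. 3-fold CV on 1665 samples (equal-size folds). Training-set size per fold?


Fold size = 1665/3 = 555
Training per fold = 1665 - 555 = 1110

1110


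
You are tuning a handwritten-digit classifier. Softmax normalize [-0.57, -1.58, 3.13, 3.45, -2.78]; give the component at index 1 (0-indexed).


Exponentials: e^-0.57=0.5655, e^-1.58=0.206, e^3.13=22.874, e^3.45=31.5004, e^-2.78=0.062
Sum = 55.2079
Softmax = [0.0102, 0.0037, 0.4143, 0.5706, 0.0011]
p[1] = 0.206/55.2079 = 0.0037

0.0037


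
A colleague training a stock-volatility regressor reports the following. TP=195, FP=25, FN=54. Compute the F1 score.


Precision = 195/220 = 0.8864
Recall = 195/249 = 0.7831
F1 = 2·P·R/(P+R) = 2·TP/(2·TP+FP+FN) = 390/(390+25+54) = 390/469 = 0.8316

0.8316


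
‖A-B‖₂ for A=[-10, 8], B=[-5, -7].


d = √((-10+ 5)² + (8+ 7)²)
  = √(25 + 225)
  = √250 = 15.8114

15.8114


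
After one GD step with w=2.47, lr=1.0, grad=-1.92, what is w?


w_new = w - α·∇
= 2.47 - 1.0·-1.92
= 2.47 + 1.92
= 4.39

4.39


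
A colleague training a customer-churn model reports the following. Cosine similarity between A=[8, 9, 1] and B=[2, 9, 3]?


A·B = 8·2 + 9·9 + 1·3 = 100
‖A‖ = √146 = 12.083, ‖B‖ = √94 = 9.6954
cos = 100/(√146·√94) = 100/√13724 = 0.8536

0.8536


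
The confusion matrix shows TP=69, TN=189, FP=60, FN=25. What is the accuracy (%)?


Accuracy = (TP+TN)/(TP+TN+FP+FN)
= (69+189)/(343)
= 258/343 = 75.22%

75.22%


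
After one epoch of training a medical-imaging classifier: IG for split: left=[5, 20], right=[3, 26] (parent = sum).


Parent = [8, 46], H_parent = 0.6052
H_left = 0.7219 (n=25), H_right = 0.4798 (n=29)
H_children = (25/54)·0.7219 + (29/54)·0.4798 = 0.5919
IG = 0.6052 - 0.5919 = 0.0133

0.0133


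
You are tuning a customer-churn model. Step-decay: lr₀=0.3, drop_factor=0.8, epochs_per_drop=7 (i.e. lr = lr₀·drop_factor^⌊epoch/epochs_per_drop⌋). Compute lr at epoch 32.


n_drops = ⌊32/7⌋ = 4
lr = 0.3·0.8^4 = 0.3·0.4096 = 0.12288

0.12288


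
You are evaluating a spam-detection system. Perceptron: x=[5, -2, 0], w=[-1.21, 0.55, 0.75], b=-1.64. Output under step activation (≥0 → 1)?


z = (5)·(-1.21) + (-2)·(0.55) + (0)·(0.75) - 1.64
  = -8.79
step(z) = 0 (z<0)

0


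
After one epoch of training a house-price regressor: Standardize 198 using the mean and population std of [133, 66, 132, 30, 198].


μ = 111.8, σ = 58.4411
z = (198 - 111.8)/58.4411 = 1.475

1.475


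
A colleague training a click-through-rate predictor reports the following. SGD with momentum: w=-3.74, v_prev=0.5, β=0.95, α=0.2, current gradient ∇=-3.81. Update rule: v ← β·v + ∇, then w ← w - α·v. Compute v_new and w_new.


v_new = 0.95·0.5 - 3.81 = 0.475 - 3.81 = -3.335
w_new = -3.74 - 0.2·-3.335 = -3.74 + 0.667 = -3.073

v_new=-3.335, w_new=-3.073


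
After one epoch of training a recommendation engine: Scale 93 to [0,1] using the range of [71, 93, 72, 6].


min=6, max=93
(93-6)/(93-6) = 87/87 = 1.0

1.0


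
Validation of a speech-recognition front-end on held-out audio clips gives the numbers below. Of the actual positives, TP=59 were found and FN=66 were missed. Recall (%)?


Recall = TP/(TP+FN)
= 59/(59+66)
= 59/125 = 47.2%

47.2%


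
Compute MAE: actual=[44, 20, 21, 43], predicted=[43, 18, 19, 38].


Absolute errors: |44-43|=1, |20-18|=2, |21-19|=2, |43-38|=5
Sum = 10
MAE = 10/4 = 5/2

5/2


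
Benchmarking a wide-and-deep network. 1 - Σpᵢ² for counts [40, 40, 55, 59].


Probabilities: [40/194, 40/194, 55/194, 59/194] ≈ [0.2062, 0.2062, 0.2835, 0.3041]
Σpᵢ² = (1600 + 1600 + 3025 + 3481)/194² = 9706/37636
Gini = 1 - Σpᵢ² = 1 - 9706/37636 = 0.7421

0.7421


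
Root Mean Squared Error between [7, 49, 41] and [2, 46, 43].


MSE = 38/3 = 12.6667
RMSE = √(38/3) = 3.559

3.559


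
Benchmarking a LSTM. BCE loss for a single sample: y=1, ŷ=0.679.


BCE = -[y·ln(p) + (1-y)·ln(1-p)]
= -1·ln(0.679) - 0
= -ln(0.679) = 0.3871

0.3871


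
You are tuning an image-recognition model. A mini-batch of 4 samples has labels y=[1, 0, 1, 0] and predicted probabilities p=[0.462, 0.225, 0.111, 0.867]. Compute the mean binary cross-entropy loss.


L[0] = -ln(0.462) = 0.7722
L[1] = -ln(1-0.225) = -ln(0.775) = 0.2549
L[2] = -ln(0.111) = 2.1982
L[3] = -ln(1-0.867) = -ln(0.133) = 2.0174
mean = (0.7722 + 0.2549 + 2.1982 + 2.0174)/4 = 1.3107

1.3107


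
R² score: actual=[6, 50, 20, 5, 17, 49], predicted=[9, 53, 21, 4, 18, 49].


ȳ = 24.5
SS_res = Σ(y-ŷ)² = 21
SS_tot = Σ(y-ȳ)² = 2049.5
R² = 1 - SS_res/SS_tot = 1 - 0.0102 = 0.9898

0.9898


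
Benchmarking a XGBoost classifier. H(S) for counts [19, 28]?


Probabilities: [19/47, 28/47] ≈ [0.4043, 0.5957]
H = -((19/47)·log₂(19/47) + (28/47)·log₂(28/47))
  = 0.9734 bits

0.9734 bits


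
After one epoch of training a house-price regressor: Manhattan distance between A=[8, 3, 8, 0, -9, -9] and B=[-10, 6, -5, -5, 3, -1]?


d = |8+ 10| + |3-6| + |8+ 5| + |0+ 5| + |-9-3| + |-9+ 1|
  = 18 + 3 + 13 + 5 + 12 + 8
  = 59

59


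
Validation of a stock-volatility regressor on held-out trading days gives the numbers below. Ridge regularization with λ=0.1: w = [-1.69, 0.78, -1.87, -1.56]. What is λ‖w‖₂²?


‖w‖₂² = (-1.69)² + (0.78)² + (-1.87)² + (-1.56)²
     = 2.8561 + 0.6084 + 3.4969 + 2.4336
     = 9.395
λ·‖w‖₂² = 0.1·9.395 = 0.9395

0.9395


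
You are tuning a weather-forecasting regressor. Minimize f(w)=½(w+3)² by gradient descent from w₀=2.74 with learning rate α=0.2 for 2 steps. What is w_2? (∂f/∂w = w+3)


step 1: grad = 2.74+3 = 5.74; w = 2.74 - 0.2·(5.74) = 1.592
step 2: grad = 1.592+3 = 4.592; w = 1.592 - 0.2·(4.592) = 0.6736

0.6736


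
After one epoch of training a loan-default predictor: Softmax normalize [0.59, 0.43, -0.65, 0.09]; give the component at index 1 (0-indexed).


Exponentials: e^0.59=1.804, e^0.43=1.5373, e^-0.65=0.522, e^0.09=1.0942
Sum = 4.9575
Softmax = [0.3639, 0.3101, 0.1053, 0.2207]
p[1] = 1.5373/4.9575 = 0.3101

0.3101


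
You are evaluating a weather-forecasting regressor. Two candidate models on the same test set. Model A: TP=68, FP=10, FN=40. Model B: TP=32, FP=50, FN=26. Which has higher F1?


Model A: P=68/78=0.8718, R=68/108=0.6296, F1=2PR/(P+R)=2TP/(2TP+FP+FN)=136/186=0.7312
Model B: P=32/82=0.3902, R=32/58=0.5517, F1=2PR/(P+R)=2TP/(2TP+FP+FN)=64/140=0.4571
0.7312 > 0.4571 → Model A

Model A


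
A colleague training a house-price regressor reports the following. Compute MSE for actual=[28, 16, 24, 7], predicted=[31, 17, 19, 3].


Squared errors: (28-31)²=9, (16-17)²=1, (24-19)²=25, (7-3)²=16
Sum = 51
MSE = 51/4 = 51/4

51/4


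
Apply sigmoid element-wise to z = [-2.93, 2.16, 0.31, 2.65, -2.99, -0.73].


σ(-2.93) = 1/(1+e^2.93) = 0.0507
σ(2.16) = 1/(1+e^-2.16) = 0.8966
σ(0.31) = 1/(1+e^-0.31) = 0.5769
σ(2.65) = 1/(1+e^-2.65) = 0.934
σ(-2.99) = 1/(1+e^2.99) = 0.0479
σ(-0.73) = 1/(1+e^0.73) = 0.3252
result = [0.0507, 0.8966, 0.5769, 0.934, 0.0479, 0.3252]

[0.0507, 0.8966, 0.5769, 0.934, 0.0479, 0.3252]


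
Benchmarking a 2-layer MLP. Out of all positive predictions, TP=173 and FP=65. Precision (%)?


Precision = TP/(TP+FP)
= 173/(173+65)
= 173/238 = 72.69%

72.69%


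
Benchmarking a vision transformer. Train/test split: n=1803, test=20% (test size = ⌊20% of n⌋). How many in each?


Test = ⌊1803·20/100⌋ = 360
Train = 1803 - 360 = 1443

Train: 1443, Test: 360


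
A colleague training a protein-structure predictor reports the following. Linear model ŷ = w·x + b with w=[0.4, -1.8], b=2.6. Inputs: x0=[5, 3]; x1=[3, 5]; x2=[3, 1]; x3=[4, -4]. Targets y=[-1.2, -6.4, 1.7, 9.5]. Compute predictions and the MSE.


ŷ0 = (0.4)·(5) + (-1.8)·(3) + 2.6 = -0.8
ŷ1 = (0.4)·(3) + (-1.8)·(5) + 2.6 = -5.2
ŷ2 = (0.4)·(3) + (-1.8)·(1) + 2.6 = 2.0
ŷ3 = (0.4)·(4) + (-1.8)·(-4) + 2.6 = 11.4
errors² = [0.16, 1.44, 0.09, 3.61]
MSE = 5.3000/4 = 1.325

1.325


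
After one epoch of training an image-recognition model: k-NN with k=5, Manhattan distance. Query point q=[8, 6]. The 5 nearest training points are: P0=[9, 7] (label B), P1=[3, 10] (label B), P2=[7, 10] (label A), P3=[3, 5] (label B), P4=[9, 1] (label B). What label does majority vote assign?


d(q,P0) = 2  (label B)
d(q,P1) = 9  (label B)
d(q,P2) = 5  (label A)
d(q,P3) = 6  (label B)
d(q,P4) = 6  (label B)
Votes: A=1, B=4
Majority → B

B


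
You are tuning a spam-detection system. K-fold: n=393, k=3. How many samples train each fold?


Fold size = 393/3 = 131
Training per fold = 393 - 131 = 262

262


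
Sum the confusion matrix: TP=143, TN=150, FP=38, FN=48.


Total = TP + TN + FP + FN
= 143 + 150 + 38 + 48
= 379
(Predicted positive: 181, predicted negative: 198)

379


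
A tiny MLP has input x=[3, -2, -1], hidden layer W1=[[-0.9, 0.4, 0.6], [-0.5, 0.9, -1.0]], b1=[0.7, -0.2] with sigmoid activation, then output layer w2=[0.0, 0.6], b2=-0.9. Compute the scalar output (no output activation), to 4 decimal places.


z1[0] = (-0.9)·(3) + (0.4)·(-2) + (0.6)·(-1) + 0.7 = -3.4
z1[1] = (-0.5)·(3) + (0.9)·(-2) + (-1.0)·(-1) - 0.2 = -2.5
h = sigmoid(z1) = [0.0323, 0.0759]
output = (0.0)·(0.0323) + (0.6)·(0.0759) - 0.9 = -0.8545

-0.8545


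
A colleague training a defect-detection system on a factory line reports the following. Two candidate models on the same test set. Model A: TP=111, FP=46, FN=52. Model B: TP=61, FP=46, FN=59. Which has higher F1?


Model A: P=111/157=0.707, R=111/163=0.681, F1=2PR/(P+R)=2TP/(2TP+FP+FN)=222/320=0.6937
Model B: P=61/107=0.5701, R=61/120=0.5083, F1=2PR/(P+R)=2TP/(2TP+FP+FN)=122/227=0.5374
0.6937 > 0.5374 → Model A

Model A


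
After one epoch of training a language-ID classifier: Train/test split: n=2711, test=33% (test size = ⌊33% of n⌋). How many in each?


Test = ⌊2711·33/100⌋ = 894
Train = 2711 - 894 = 1817

Train: 1817, Test: 894


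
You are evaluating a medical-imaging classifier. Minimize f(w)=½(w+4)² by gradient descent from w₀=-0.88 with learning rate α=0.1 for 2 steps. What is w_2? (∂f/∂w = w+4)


step 1: grad = -0.88+4 = 3.12; w = -0.88 - 0.1·(3.12) = -1.192
step 2: grad = -1.192+4 = 2.808; w = -1.192 - 0.1·(2.808) = -1.4728

-1.4728


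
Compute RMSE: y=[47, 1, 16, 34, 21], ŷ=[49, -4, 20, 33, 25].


MSE = 62/5 = 12.4
RMSE = √(62/5) = 3.5214

3.5214


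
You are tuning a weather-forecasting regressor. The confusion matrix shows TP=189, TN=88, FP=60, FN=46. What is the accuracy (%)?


Accuracy = (TP+TN)/(TP+TN+FP+FN)
= (189+88)/(383)
= 277/383 = 72.32%

72.32%


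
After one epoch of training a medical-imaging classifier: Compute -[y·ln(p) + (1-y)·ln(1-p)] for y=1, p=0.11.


BCE = -[y·ln(p) + (1-y)·ln(1-p)]
= -1·ln(0.11) - 0
= -ln(0.11) = 2.2073

2.2073


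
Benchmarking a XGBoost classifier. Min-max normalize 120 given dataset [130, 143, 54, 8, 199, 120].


min=8, max=199
(120-8)/(199-8) = 112/191 = 0.5864

0.5864


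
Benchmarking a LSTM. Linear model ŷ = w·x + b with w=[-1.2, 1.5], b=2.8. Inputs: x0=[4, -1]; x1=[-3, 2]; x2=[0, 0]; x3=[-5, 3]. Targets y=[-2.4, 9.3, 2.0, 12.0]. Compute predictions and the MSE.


ŷ0 = (-1.2)·(4) + (1.5)·(-1) + 2.8 = -3.5
ŷ1 = (-1.2)·(-3) + (1.5)·(2) + 2.8 = 9.4
ŷ2 = (-1.2)·(0) + (1.5)·(0) + 2.8 = 2.8
ŷ3 = (-1.2)·(-5) + (1.5)·(3) + 2.8 = 13.3
errors² = [1.21, 0.01, 0.64, 1.69]
MSE = 3.5500/4 = 0.8875

0.8875


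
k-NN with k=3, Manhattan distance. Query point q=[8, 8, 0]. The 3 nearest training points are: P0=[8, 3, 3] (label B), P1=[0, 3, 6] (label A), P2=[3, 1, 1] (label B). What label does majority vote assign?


d(q,P0) = 8  (label B)
d(q,P1) = 19  (label A)
d(q,P2) = 13  (label B)
Votes: A=1, B=2
Majority → B

B


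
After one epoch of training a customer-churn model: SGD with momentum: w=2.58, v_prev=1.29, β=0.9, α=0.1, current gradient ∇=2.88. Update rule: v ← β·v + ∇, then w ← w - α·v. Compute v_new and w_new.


v_new = 0.9·1.29 + 2.88 = 1.161 + 2.88 = 4.041
w_new = 2.58 - 0.1·4.041 = 2.58 - 0.4041 = 2.1759

v_new=4.041, w_new=2.1759


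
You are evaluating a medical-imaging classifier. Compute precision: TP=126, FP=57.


Precision = TP/(TP+FP)
= 126/(126+57)
= 126/183 = 68.85%

68.85%


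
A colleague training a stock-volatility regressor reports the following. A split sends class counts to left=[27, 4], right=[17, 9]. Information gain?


Parent = [44, 13], H_parent = 0.7746
H_left = 0.5548 (n=31), H_right = 0.9306 (n=26)
H_children = (31/57)·0.5548 + (26/57)·0.9306 = 0.7262
IG = 0.7746 - 0.7262 = 0.0484

0.0484


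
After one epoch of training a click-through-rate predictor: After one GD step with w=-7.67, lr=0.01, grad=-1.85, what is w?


w_new = w - α·∇
= -7.67 - 0.01·-1.85
= -7.67 + 0.0185
= -7.6515

-7.6515


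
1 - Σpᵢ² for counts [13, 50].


Probabilities: [13/63, 50/63] ≈ [0.2063, 0.7937]
Σpᵢ² = (169 + 2500)/63² = 2669/3969
Gini = 1 - Σpᵢ² = 1 - 2669/3969 = 0.3275

0.3275


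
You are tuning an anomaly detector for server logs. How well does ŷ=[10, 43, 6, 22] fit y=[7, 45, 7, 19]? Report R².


ȳ = 19.5
SS_res = Σ(y-ŷ)² = 23
SS_tot = Σ(y-ȳ)² = 963
R² = 1 - SS_res/SS_tot = 1 - 0.0239 = 0.9761

0.9761


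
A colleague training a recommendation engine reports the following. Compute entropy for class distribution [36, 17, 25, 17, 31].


Probabilities: [36/126, 17/126, 25/126, 17/126, 31/126] ≈ [0.2857, 0.1349, 0.1984, 0.1349, 0.246]
H = -((36/126)·log₂(36/126) + (17/126)·log₂(17/126) + (25/126)·log₂(25/126) + (17/126)·log₂(17/126) + (31/126)·log₂(31/126))
  = 2.2569 bits

2.2569 bits


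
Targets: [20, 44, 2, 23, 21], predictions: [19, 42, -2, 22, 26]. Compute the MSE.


Squared errors: (20-19)²=1, (44-42)²=4, (2+ 2)²=16, (23-22)²=1, (21-26)²=25
Sum = 47
MSE = 47/5 = 47/5

47/5


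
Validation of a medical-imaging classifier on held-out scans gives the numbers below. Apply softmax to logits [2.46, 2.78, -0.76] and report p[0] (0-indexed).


Exponentials: e^2.46=11.7048, e^2.78=16.119, e^-0.76=0.4677
Sum = 28.2915
Softmax = [0.4137, 0.5697, 0.0165]
p[0] = 11.7048/28.2915 = 0.4137

0.4137


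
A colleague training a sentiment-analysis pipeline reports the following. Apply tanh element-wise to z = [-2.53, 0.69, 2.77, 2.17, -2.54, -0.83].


tanh(-2.53) = -0.9874
tanh(0.69) = 0.598
tanh(2.77) = 0.9922
tanh(2.17) = 0.9743
tanh(-2.54) = -0.9876
tanh(-0.83) = -0.6805
result = [-0.9874, 0.598, 0.9922, 0.9743, -0.9876, -0.6805]

[-0.9874, 0.598, 0.9922, 0.9743, -0.9876, -0.6805]


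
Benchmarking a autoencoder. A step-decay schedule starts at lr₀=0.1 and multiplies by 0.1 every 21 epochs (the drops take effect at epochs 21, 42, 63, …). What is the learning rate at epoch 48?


n_drops = ⌊48/21⌋ = 2
lr = 0.1·0.1^2 = 0.1·0.01 = 0.001

0.001


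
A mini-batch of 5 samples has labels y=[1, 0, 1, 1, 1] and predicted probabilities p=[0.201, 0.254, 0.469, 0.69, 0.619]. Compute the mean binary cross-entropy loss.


L[0] = -ln(0.201) = 1.6045
L[1] = -ln(1-0.254) = -ln(0.746) = 0.293
L[2] = -ln(0.469) = 0.7572
L[3] = -ln(0.69) = 0.3711
L[4] = -ln(0.619) = 0.4797
mean = (1.6045 + 0.293 + 0.7572 + 0.3711 + 0.4797)/5 = 0.7011

0.7011


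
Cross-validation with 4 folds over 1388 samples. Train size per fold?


Fold size = 1388/4 = 347
Training per fold = 1388 - 347 = 1041

1041


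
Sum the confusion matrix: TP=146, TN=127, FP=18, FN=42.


Total = TP + TN + FP + FN
= 146 + 127 + 18 + 42
= 333
(Predicted positive: 164, predicted negative: 169)

333


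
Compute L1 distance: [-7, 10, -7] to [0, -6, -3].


d = |-7-0| + |10+ 6| + |-7+ 3|
  = 7 + 16 + 4
  = 27

27


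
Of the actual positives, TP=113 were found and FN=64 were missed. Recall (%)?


Recall = TP/(TP+FN)
= 113/(113+64)
= 113/177 = 63.84%

63.84%


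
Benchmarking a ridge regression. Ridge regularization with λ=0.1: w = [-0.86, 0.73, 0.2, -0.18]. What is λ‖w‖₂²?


‖w‖₂² = (-0.86)² + (0.73)² + (0.2)² + (-0.18)²
     = 0.7396 + 0.5329 + 0.04 + 0.0324
     = 1.3449
λ·‖w‖₂² = 0.1·1.3449 = 0.13449

0.13449


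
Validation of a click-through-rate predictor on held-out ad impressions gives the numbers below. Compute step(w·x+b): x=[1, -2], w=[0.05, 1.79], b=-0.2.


z = (1)·(0.05) + (-2)·(1.79) - 0.2
  = -3.73
step(z) = 0 (z<0)

0


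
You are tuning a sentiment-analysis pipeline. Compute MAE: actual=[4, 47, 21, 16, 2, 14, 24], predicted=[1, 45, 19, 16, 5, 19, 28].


Absolute errors: |4-1|=3, |47-45|=2, |21-19|=2, |16-16|=0, |2-5|=3, |14-19|=5, |24-28|=4
Sum = 19
MAE = 19/7 = 19/7

19/7


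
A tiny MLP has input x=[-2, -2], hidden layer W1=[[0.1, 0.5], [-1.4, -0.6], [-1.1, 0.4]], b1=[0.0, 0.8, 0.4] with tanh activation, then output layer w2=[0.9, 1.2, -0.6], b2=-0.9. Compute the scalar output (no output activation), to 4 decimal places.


z1[0] = (0.1)·(-2) + (0.5)·(-2) + 0.0 = -1.2
z1[1] = (-1.4)·(-2) + (-0.6)·(-2) + 0.8 = 4.8
z1[2] = (-1.1)·(-2) + (0.4)·(-2) + 0.4 = 1.8
h = tanh(z1) = [-0.8337, 0.9999, 0.9468]
output = (0.9)·(-0.8337) + (1.2)·(0.9999) + (-0.6)·(0.9468) - 0.9 = -1.0185

-1.0185


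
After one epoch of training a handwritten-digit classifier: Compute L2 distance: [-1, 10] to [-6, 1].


d = √((-1+ 6)² + (10-1)²)
  = √(25 + 81)
  = √106 = 10.2956

10.2956


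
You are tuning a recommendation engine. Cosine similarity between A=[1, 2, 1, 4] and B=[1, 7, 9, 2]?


A·B = 1·1 + 2·7 + 1·9 + 4·2 = 32
‖A‖ = √22 = 4.6904, ‖B‖ = √135 = 11.619
cos = 32/(√22·√135) = 32/√2970 = 0.5872

0.5872


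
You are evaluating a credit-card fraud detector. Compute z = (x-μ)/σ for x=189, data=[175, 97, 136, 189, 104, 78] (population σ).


μ = 129.8333, σ = 40.8469
z = (189 - 129.8333)/40.8469 = 1.4485

1.4485


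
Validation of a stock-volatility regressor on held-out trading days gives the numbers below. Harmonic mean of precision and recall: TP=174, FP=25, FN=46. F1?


Precision = 174/199 = 0.8744
Recall = 174/220 = 0.7909
F1 = 2·P·R/(P+R) = 2·TP/(2·TP+FP+FN) = 348/(348+25+46) = 348/419 = 0.8305

0.8305


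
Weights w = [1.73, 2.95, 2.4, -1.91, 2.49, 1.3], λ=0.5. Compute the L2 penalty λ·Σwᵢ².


‖w‖₂² = (1.73)² + (2.95)² + (2.4)² + (-1.91)² + (2.49)² + (1.3)²
     = 2.9929 + 8.7025 + 5.76 + 3.6481 + 6.2001 + 1.69
     = 28.9936
λ·‖w‖₂² = 0.5·28.9936 = 14.4968

14.4968


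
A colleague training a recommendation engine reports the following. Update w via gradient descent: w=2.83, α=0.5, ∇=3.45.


w_new = w - α·∇
= 2.83 - 0.5·3.45
= 2.83 - 1.725
= 1.105

1.105


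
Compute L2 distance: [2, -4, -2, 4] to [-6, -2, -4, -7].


d = √((2+ 6)² + (-4+ 2)² + (-2+ 4)² + (4+ 7)²)
  = √(64 + 4 + 4 + 121)
  = √193 = 13.8924

13.8924


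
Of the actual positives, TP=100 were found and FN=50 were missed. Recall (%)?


Recall = TP/(TP+FN)
= 100/(100+50)
= 100/150 = 66.67%

66.67%


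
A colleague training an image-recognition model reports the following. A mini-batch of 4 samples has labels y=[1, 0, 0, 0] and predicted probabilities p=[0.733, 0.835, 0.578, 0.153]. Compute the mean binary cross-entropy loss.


L[0] = -ln(0.733) = 0.3106
L[1] = -ln(1-0.835) = -ln(0.165) = 1.8018
L[2] = -ln(1-0.578) = -ln(0.422) = 0.8627
L[3] = -ln(1-0.153) = -ln(0.847) = 0.1661
mean = (0.3106 + 1.8018 + 0.8627 + 0.1661)/4 = 0.7853

0.7853


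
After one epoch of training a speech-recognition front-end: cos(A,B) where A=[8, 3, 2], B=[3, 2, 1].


A·B = 8·3 + 3·2 + 2·1 = 32
‖A‖ = √77 = 8.775, ‖B‖ = √14 = 3.7417
cos = 32/(√77·√14) = 32/√1078 = 0.9746

0.9746


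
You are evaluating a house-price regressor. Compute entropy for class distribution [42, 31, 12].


Probabilities: [42/85, 31/85, 12/85] ≈ [0.4941, 0.3647, 0.1412]
H = -((42/85)·log₂(42/85) + (31/85)·log₂(31/85) + (12/85)·log₂(12/85))
  = 1.432 bits

1.432 bits


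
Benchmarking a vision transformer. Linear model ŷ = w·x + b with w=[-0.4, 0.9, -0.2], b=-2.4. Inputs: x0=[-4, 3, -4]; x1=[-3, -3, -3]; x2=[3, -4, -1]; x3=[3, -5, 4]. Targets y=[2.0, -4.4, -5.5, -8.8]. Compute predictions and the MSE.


ŷ0 = (-0.4)·(-4) + (0.9)·(3) + (-0.2)·(-4) - 2.4 = 2.7
ŷ1 = (-0.4)·(-3) + (0.9)·(-3) + (-0.2)·(-3) - 2.4 = -3.3
ŷ2 = (-0.4)·(3) + (0.9)·(-4) + (-0.2)·(-1) - 2.4 = -7.0
ŷ3 = (-0.4)·(3) + (0.9)·(-5) + (-0.2)·(4) - 2.4 = -8.9
errors² = [0.49, 1.21, 2.25, 0.01]
MSE = 3.9600/4 = 0.99

0.99


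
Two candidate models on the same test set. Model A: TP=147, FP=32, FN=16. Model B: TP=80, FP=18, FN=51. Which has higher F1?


Model A: P=147/179=0.8212, R=147/163=0.9018, F1=2PR/(P+R)=2TP/(2TP+FP+FN)=294/342=0.8596
Model B: P=80/98=0.8163, R=80/131=0.6107, F1=2PR/(P+R)=2TP/(2TP+FP+FN)=160/229=0.6987
0.8596 > 0.6987 → Model A

Model A


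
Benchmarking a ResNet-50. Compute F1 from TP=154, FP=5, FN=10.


Precision = 154/159 = 0.9686
Recall = 154/164 = 0.939
F1 = 2·P·R/(P+R) = 2·TP/(2·TP+FP+FN) = 308/(308+5+10) = 308/323 = 0.9536

0.9536


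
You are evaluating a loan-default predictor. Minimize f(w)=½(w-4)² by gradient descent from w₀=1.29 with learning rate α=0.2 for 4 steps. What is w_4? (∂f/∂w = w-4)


step 1: grad = 1.29-4 = -2.71; w = 1.29 - 0.2·(-2.71) = 1.832
step 2: grad = 1.832-4 = -2.168; w = 1.832 - 0.2·(-2.168) = 2.2656
step 3: grad = 2.2656-4 = -1.7344; w = 2.2656 - 0.2·(-1.7344) = 2.61248
step 4: grad = 2.61248-4 = -1.38752; w = 2.61248 - 0.2·(-1.38752) = 2.889984

2.889984


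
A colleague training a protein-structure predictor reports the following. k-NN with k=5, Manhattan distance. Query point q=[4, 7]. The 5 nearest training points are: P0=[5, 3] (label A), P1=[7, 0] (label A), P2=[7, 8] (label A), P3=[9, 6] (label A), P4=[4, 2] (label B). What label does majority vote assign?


d(q,P0) = 5  (label A)
d(q,P1) = 10  (label A)
d(q,P2) = 4  (label A)
d(q,P3) = 6  (label A)
d(q,P4) = 5  (label B)
Votes: A=4, B=1
Majority → A

A


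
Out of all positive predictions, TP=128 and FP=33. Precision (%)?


Precision = TP/(TP+FP)
= 128/(128+33)
= 128/161 = 79.5%

79.5%


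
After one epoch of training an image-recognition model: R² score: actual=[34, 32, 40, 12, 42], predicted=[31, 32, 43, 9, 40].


ȳ = 32
SS_res = Σ(y-ŷ)² = 31
SS_tot = Σ(y-ȳ)² = 568
R² = 1 - SS_res/SS_tot = 1 - 0.0546 = 0.9454

0.9454


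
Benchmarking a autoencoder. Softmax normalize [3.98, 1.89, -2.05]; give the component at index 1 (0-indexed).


Exponentials: e^3.98=53.517, e^1.89=6.6194, e^-2.05=0.1287
Sum = 60.2651
Softmax = [0.888, 0.1098, 0.0021]
p[1] = 6.6194/60.2651 = 0.1098

0.1098


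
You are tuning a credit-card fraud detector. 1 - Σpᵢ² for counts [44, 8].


Probabilities: [44/52, 8/52] ≈ [0.8462, 0.1538]
Σpᵢ² = (1936 + 64)/52² = 2000/2704
Gini = 1 - Σpᵢ² = 1 - 2000/2704 = 0.2604

0.2604


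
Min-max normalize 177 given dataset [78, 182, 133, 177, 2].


min=2, max=182
(177-2)/(182-2) = 175/180 = 0.9722

0.9722


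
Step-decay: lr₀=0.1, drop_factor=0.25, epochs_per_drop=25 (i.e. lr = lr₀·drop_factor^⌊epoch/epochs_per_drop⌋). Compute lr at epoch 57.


n_drops = ⌊57/25⌋ = 2
lr = 0.1·0.25^2 = 0.1·0.0625 = 0.00625

0.00625


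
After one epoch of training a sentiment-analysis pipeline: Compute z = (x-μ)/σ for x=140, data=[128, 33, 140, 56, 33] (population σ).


μ = 78, σ = 46.6433
z = (140 - 78)/46.6433 = 1.3292

1.3292


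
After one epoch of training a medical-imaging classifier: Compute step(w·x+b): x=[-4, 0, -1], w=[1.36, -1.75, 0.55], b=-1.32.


z = (-4)·(1.36) + (0)·(-1.75) + (-1)·(0.55) - 1.32
  = -7.31
step(z) = 0 (z<0)

0


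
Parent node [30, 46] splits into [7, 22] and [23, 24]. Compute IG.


Parent = [30, 46], H_parent = 0.9678
H_left = 0.7973 (n=29), H_right = 0.9997 (n=47)
H_children = (29/76)·0.7973 + (47/76)·0.9997 = 0.9225
IG = 0.9678 - 0.9225 = 0.0453

0.0453


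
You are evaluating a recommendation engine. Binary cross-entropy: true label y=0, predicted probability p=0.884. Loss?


BCE = -[y·ln(p) + (1-y)·ln(1-p)]
= -0 - 1·ln(1-0.884)
= -ln(0.116) = 2.1542

2.1542


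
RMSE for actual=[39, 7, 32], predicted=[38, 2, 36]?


MSE = 42/3 = 14
RMSE = √(42/3) = 3.7417

3.7417


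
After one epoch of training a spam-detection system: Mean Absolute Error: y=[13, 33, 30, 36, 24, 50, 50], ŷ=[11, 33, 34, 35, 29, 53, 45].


Absolute errors: |13-11|=2, |33-33|=0, |30-34|=4, |36-35|=1, |24-29|=5, |50-53|=3, |50-45|=5
Sum = 20
MAE = 20/7 = 20/7

20/7


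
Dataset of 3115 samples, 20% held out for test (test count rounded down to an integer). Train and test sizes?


Test = ⌊3115·20/100⌋ = 623
Train = 3115 - 623 = 2492

Train: 2492, Test: 623
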